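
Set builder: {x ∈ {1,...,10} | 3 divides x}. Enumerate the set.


Checking each candidate:
Condition: multiples of 3 in {1,...,10}
Result = {3, 6, 9}

{3, 6, 9}


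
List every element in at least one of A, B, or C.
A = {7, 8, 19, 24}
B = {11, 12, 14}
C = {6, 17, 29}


A ∪ B = {7, 8, 11, 12, 14, 19, 24}
(A ∪ B) ∪ C = {6, 7, 8, 11, 12, 14, 17, 19, 24, 29}

A ∪ B ∪ C = {6, 7, 8, 11, 12, 14, 17, 19, 24, 29}


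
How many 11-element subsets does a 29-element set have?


C(n,k) = n! / (k!(n-k)!)
C(29,11) = 29! / (11!18!)
= 34597290

C(29,11) = 34597290


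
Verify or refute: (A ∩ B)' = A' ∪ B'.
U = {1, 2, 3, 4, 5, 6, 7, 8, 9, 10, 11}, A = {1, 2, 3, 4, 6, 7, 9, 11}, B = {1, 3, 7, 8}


LHS: A ∩ B = {1, 3, 7}
(A ∩ B)' = U \ (A ∩ B) = {2, 4, 5, 6, 8, 9, 10, 11}
A' = {5, 8, 10}, B' = {2, 4, 5, 6, 9, 10, 11}
Claimed RHS: A' ∪ B' = {2, 4, 5, 6, 8, 9, 10, 11}
Identity is VALID: LHS = RHS = {2, 4, 5, 6, 8, 9, 10, 11} ✓

Identity is valid. (A ∩ B)' = A' ∪ B' = {2, 4, 5, 6, 8, 9, 10, 11}


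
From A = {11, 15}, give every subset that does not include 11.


A subset of A that omits 11 is a subset of A \ {11}, so there are 2^(n-1) = 2^1 = 2 of them.
Subsets excluding 11: ∅, {15}

Subsets excluding 11 (2 total): ∅, {15}


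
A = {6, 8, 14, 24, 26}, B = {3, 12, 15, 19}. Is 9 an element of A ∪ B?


A = {6, 8, 14, 24, 26}, B = {3, 12, 15, 19}
A ∪ B = all elements in A or B
A ∪ B = {3, 6, 8, 12, 14, 15, 19, 24, 26}
Checking if 9 ∈ A ∪ B
9 is not in A ∪ B → False

9 ∉ A ∪ B


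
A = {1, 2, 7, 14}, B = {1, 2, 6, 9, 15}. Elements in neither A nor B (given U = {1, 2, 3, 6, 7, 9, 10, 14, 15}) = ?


A = {1, 2, 7, 14}
B = {1, 2, 6, 9, 15}
Region: in neither A nor B (given U = {1, 2, 3, 6, 7, 9, 10, 14, 15})
Elements: {3, 10}

Elements in neither A nor B (given U = {1, 2, 3, 6, 7, 9, 10, 14, 15}): {3, 10}


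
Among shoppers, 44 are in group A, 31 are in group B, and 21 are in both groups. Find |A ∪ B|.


|A ∪ B| = |A| + |B| - |A ∩ B|
= 44 + 31 - 21
= 54

|A ∪ B| = 54


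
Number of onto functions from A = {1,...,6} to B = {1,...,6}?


n = |A| = 6, k = |B| = 6. Surjections via inclusion-exclusion:
S(n,k) = Σ(-1)^i × C(k,i) × (k-i)^n, i=0 to k
i=0: (-1)^0×C(6,0)×6^6 = 46656
i=1: (-1)^1×C(6,1)×5^6 = -93750
i=2: (-1)^2×C(6,2)×4^6 = 61440
i=3: (-1)^3×C(6,3)×3^6 = -14580
i=4: (-1)^4×C(6,4)×2^6 = 960
i=5: (-1)^5×C(6,5)×1^6 = -6
i=6: (-1)^6×C(6,6)×0^6 = 0
Total = 720

Number of surjections = 720


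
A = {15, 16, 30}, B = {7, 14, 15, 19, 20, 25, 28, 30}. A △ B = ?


A △ B = (A \ B) ∪ (B \ A) = elements in exactly one of A or B
A \ B = {16}
B \ A = {7, 14, 19, 20, 25, 28}
A △ B = {7, 14, 16, 19, 20, 25, 28}

A △ B = {7, 14, 16, 19, 20, 25, 28}


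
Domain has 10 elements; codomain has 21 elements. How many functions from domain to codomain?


Each of |A| = 10 inputs maps to any of |B| = 21 outputs.
# functions = |B|^|A| = 21^10
= 16679880978201

Number of functions = 16679880978201


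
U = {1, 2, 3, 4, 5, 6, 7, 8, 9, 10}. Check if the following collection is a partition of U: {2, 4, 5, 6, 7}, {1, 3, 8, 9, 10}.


A partition requires: (1) non-empty parts, (2) pairwise disjoint, (3) union = U
Parts: {2, 4, 5, 6, 7}, {1, 3, 8, 9, 10}
Union of parts: {1, 2, 3, 4, 5, 6, 7, 8, 9, 10}
U = {1, 2, 3, 4, 5, 6, 7, 8, 9, 10}
All non-empty? True
Pairwise disjoint? True
Covers U? True

Yes, valid partition


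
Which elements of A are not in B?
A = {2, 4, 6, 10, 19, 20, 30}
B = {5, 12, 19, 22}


A \ B = elements in A but not in B
A = {2, 4, 6, 10, 19, 20, 30}
B = {5, 12, 19, 22}
Remove from A any elements in B
A \ B = {2, 4, 6, 10, 20, 30}

A \ B = {2, 4, 6, 10, 20, 30}


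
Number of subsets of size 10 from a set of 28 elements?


C(n,k) = n! / (k!(n-k)!)
C(28,10) = 28! / (10!18!)
= 13123110

C(28,10) = 13123110


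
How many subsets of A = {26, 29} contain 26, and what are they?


A subset of A contains 26 iff the remaining 1 elements form any subset of A \ {26}.
Count: 2^(n-1) = 2^1 = 2
Subsets containing 26: {26}, {26, 29}

Subsets containing 26 (2 total): {26}, {26, 29}


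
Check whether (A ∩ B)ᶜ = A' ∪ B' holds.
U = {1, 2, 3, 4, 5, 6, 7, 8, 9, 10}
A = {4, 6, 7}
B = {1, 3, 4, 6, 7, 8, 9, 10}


LHS: A ∩ B = {4, 6, 7}
(A ∩ B)' = U \ (A ∩ B) = {1, 2, 3, 5, 8, 9, 10}
A' = {1, 2, 3, 5, 8, 9, 10}, B' = {2, 5}
Claimed RHS: A' ∪ B' = {1, 2, 3, 5, 8, 9, 10}
Identity is VALID: LHS = RHS = {1, 2, 3, 5, 8, 9, 10} ✓

Identity is valid. (A ∩ B)' = A' ∪ B' = {1, 2, 3, 5, 8, 9, 10}


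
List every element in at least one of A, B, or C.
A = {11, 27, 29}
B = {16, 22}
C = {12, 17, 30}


A ∪ B = {11, 16, 22, 27, 29}
(A ∪ B) ∪ C = {11, 12, 16, 17, 22, 27, 29, 30}

A ∪ B ∪ C = {11, 12, 16, 17, 22, 27, 29, 30}


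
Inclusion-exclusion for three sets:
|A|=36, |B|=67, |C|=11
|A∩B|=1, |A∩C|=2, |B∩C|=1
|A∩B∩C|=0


|A∪B∪C| = |A|+|B|+|C| - |A∩B|-|A∩C|-|B∩C| + |A∩B∩C|
= 36+67+11 - 1-2-1 + 0
= 114 - 4 + 0
= 110

|A ∪ B ∪ C| = 110


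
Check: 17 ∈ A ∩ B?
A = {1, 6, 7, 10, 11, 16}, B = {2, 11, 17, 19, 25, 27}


A = {1, 6, 7, 10, 11, 16}, B = {2, 11, 17, 19, 25, 27}
A ∩ B = elements in both A and B
A ∩ B = {11}
Checking if 17 ∈ A ∩ B
17 is not in A ∩ B → False

17 ∉ A ∩ B


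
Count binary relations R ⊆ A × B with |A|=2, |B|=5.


A relation from A to B is any subset of A × B.
|A × B| = 2 × 5 = 10
# relations = 2^|A × B| = 2^10 = 1024

Number of relations = 1024


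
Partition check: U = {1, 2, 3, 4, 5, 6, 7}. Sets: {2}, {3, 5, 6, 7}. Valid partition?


A partition requires: (1) non-empty parts, (2) pairwise disjoint, (3) union = U
Parts: {2}, {3, 5, 6, 7}
Union of parts: {2, 3, 5, 6, 7}
U = {1, 2, 3, 4, 5, 6, 7}
All non-empty? True
Pairwise disjoint? True
Covers U? False

No, not a valid partition


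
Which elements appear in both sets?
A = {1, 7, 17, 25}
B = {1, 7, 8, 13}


A ∩ B = elements in both A and B
A = {1, 7, 17, 25}
B = {1, 7, 8, 13}
A ∩ B = {1, 7}

A ∩ B = {1, 7}


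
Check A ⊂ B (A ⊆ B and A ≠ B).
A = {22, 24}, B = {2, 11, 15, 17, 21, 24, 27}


A ⊂ B requires: A ⊆ B AND A ≠ B.
A ⊆ B? No
A ⊄ B, so A is not a proper subset.

No, A is not a proper subset of B


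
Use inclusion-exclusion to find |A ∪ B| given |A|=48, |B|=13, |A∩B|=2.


|A ∪ B| = |A| + |B| - |A ∩ B|
= 48 + 13 - 2
= 59

|A ∪ B| = 59


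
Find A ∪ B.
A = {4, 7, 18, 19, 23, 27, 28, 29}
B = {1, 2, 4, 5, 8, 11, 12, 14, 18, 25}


A ∪ B = all elements in A or B (or both)
A = {4, 7, 18, 19, 23, 27, 28, 29}
B = {1, 2, 4, 5, 8, 11, 12, 14, 18, 25}
A ∪ B = {1, 2, 4, 5, 7, 8, 11, 12, 14, 18, 19, 23, 25, 27, 28, 29}

A ∪ B = {1, 2, 4, 5, 7, 8, 11, 12, 14, 18, 19, 23, 25, 27, 28, 29}


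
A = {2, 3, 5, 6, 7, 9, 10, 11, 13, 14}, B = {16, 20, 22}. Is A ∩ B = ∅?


Disjoint means A ∩ B = ∅.
A ∩ B = ∅
A ∩ B = ∅, so A and B are disjoint.

Yes, A and B are disjoint


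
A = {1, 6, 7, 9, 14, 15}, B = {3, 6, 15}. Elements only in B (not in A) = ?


A = {1, 6, 7, 9, 14, 15}
B = {3, 6, 15}
Region: only in B (not in A)
Elements: {3}

Elements only in B (not in A): {3}


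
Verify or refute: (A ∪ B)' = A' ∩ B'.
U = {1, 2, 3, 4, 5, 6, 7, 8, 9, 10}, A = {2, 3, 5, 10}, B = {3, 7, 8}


LHS: A ∪ B = {2, 3, 5, 7, 8, 10}
(A ∪ B)' = U \ (A ∪ B) = {1, 4, 6, 9}
A' = {1, 4, 6, 7, 8, 9}, B' = {1, 2, 4, 5, 6, 9, 10}
Claimed RHS: A' ∩ B' = {1, 4, 6, 9}
Identity is VALID: LHS = RHS = {1, 4, 6, 9} ✓

Identity is valid. (A ∪ B)' = A' ∩ B' = {1, 4, 6, 9}


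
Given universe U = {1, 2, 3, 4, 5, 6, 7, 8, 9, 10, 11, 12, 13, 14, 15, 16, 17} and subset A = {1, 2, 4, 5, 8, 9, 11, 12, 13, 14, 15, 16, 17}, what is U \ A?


Aᶜ = U \ A = elements in U but not in A
U = {1, 2, 3, 4, 5, 6, 7, 8, 9, 10, 11, 12, 13, 14, 15, 16, 17}
A = {1, 2, 4, 5, 8, 9, 11, 12, 13, 14, 15, 16, 17}
Aᶜ = {3, 6, 7, 10}

Aᶜ = {3, 6, 7, 10}


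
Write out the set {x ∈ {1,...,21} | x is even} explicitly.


Checking each candidate:
Condition: even numbers in {1,...,21}
Result = {2, 4, 6, 8, 10, 12, 14, 16, 18, 20}

{2, 4, 6, 8, 10, 12, 14, 16, 18, 20}


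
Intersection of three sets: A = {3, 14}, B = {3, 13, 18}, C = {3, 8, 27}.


A ∩ B = {3}
(A ∩ B) ∩ C = {3}

A ∩ B ∩ C = {3}


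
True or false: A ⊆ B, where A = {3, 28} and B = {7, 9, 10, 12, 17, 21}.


A ⊆ B means every element of A is in B.
Elements in A not in B: {3, 28}
So A ⊄ B.

No, A ⊄ B


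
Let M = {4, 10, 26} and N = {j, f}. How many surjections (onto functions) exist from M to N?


n = |M| = 3, k = |N| = 2. Surjections via inclusion-exclusion:
S(n,k) = Σ(-1)^i × C(k,i) × (k-i)^n, i=0 to k
i=0: (-1)^0×C(2,0)×2^3 = 8
i=1: (-1)^1×C(2,1)×1^3 = -2
i=2: (-1)^2×C(2,2)×0^3 = 0
Total = 6

Number of surjections = 6


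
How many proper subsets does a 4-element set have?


Total subsets = 2^n = 2^4 = 16
Proper subsets exclude the set itself: 2^n - 1
= 16 - 1
= 15

Number of proper subsets = 15


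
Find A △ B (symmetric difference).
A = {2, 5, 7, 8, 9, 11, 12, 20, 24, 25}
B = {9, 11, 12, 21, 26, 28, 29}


A △ B = (A \ B) ∪ (B \ A) = elements in exactly one of A or B
A \ B = {2, 5, 7, 8, 20, 24, 25}
B \ A = {21, 26, 28, 29}
A △ B = {2, 5, 7, 8, 20, 21, 24, 25, 26, 28, 29}

A △ B = {2, 5, 7, 8, 20, 21, 24, 25, 26, 28, 29}


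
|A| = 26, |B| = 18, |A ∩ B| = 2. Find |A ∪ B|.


|A ∪ B| = |A| + |B| - |A ∩ B|
= 26 + 18 - 2
= 42

|A ∪ B| = 42


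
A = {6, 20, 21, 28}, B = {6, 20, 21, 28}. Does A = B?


Two sets are equal iff they have exactly the same elements.
A = {6, 20, 21, 28}
B = {6, 20, 21, 28}
Same elements → A = B

Yes, A = B


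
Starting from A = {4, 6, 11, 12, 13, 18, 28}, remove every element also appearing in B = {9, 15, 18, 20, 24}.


A \ B = elements in A but not in B
A = {4, 6, 11, 12, 13, 18, 28}
B = {9, 15, 18, 20, 24}
Remove from A any elements in B
A \ B = {4, 6, 11, 12, 13, 28}

A \ B = {4, 6, 11, 12, 13, 28}


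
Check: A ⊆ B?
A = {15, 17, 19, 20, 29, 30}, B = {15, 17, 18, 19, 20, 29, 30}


A ⊆ B means every element of A is in B.
All elements of A are in B.
So A ⊆ B.

Yes, A ⊆ B


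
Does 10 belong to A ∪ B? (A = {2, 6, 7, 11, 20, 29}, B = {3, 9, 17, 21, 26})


A = {2, 6, 7, 11, 20, 29}, B = {3, 9, 17, 21, 26}
A ∪ B = all elements in A or B
A ∪ B = {2, 3, 6, 7, 9, 11, 17, 20, 21, 26, 29}
Checking if 10 ∈ A ∪ B
10 is not in A ∪ B → False

10 ∉ A ∪ B


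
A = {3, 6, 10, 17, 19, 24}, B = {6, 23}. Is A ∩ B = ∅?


Disjoint means A ∩ B = ∅.
A ∩ B = {6}
A ∩ B ≠ ∅, so A and B are NOT disjoint.

No, A and B are not disjoint (A ∩ B = {6})


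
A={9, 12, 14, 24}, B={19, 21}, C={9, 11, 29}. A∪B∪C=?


A ∪ B = {9, 12, 14, 19, 21, 24}
(A ∪ B) ∪ C = {9, 11, 12, 14, 19, 21, 24, 29}

A ∪ B ∪ C = {9, 11, 12, 14, 19, 21, 24, 29}


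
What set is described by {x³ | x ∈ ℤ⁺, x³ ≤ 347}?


Checking each candidate:
Condition: positive perfect cubes ≤ 347
Result = {1, 8, 27, 64, 125, 216, 343}

{1, 8, 27, 64, 125, 216, 343}


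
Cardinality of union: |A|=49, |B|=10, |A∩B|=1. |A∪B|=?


|A ∪ B| = |A| + |B| - |A ∩ B|
= 49 + 10 - 1
= 58

|A ∪ B| = 58


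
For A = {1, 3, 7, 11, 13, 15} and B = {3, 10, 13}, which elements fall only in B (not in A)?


A = {1, 3, 7, 11, 13, 15}
B = {3, 10, 13}
Region: only in B (not in A)
Elements: {10}

Elements only in B (not in A): {10}


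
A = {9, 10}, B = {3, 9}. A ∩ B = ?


A ∩ B = elements in both A and B
A = {9, 10}
B = {3, 9}
A ∩ B = {9}

A ∩ B = {9}


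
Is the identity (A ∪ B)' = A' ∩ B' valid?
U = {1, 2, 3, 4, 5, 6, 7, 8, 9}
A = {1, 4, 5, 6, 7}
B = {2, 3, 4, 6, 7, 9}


LHS: A ∪ B = {1, 2, 3, 4, 5, 6, 7, 9}
(A ∪ B)' = U \ (A ∪ B) = {8}
A' = {2, 3, 8, 9}, B' = {1, 5, 8}
Claimed RHS: A' ∩ B' = {8}
Identity is VALID: LHS = RHS = {8} ✓

Identity is valid. (A ∪ B)' = A' ∩ B' = {8}


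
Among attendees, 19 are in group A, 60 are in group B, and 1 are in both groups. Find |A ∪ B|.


|A ∪ B| = |A| + |B| - |A ∩ B|
= 19 + 60 - 1
= 78

|A ∪ B| = 78


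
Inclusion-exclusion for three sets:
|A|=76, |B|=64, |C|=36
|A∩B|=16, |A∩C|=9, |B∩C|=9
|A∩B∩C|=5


|A∪B∪C| = |A|+|B|+|C| - |A∩B|-|A∩C|-|B∩C| + |A∩B∩C|
= 76+64+36 - 16-9-9 + 5
= 176 - 34 + 5
= 147

|A ∪ B ∪ C| = 147


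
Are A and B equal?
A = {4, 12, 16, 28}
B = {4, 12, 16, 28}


Two sets are equal iff they have exactly the same elements.
A = {4, 12, 16, 28}
B = {4, 12, 16, 28}
Same elements → A = B

Yes, A = B


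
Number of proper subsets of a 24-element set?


Total subsets = 2^n = 2^24 = 16777216
Proper subsets exclude the set itself: 2^n - 1
= 16777216 - 1
= 16777215

Number of proper subsets = 16777215


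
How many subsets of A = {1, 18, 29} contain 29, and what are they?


A subset of A contains 29 iff the remaining 2 elements form any subset of A \ {29}.
Count: 2^(n-1) = 2^2 = 4
Subsets containing 29: {29}, {1, 29}, {18, 29}, {1, 18, 29}

Subsets containing 29 (4 total): {29}, {1, 29}, {18, 29}, {1, 18, 29}


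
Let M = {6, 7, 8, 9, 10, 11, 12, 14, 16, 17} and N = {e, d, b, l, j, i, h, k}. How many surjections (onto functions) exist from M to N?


n = |M| = 10, k = |N| = 8. Surjections via inclusion-exclusion:
S(n,k) = Σ(-1)^i × C(k,i) × (k-i)^n, i=0 to k
i=0: (-1)^0×C(8,0)×8^10 = 1073741824
i=1: (-1)^1×C(8,1)×7^10 = -2259801992
i=2: (-1)^2×C(8,2)×6^10 = 1693052928
i=3: (-1)^3×C(8,3)×5^10 = -546875000
i=4: (-1)^4×C(8,4)×4^10 = 73400320
i=5: (-1)^5×C(8,5)×3^10 = -3306744
i=6: (-1)^6×C(8,6)×2^10 = 28672
i=7: (-1)^7×C(8,7)×1^10 = -8
i=8: (-1)^8×C(8,8)×0^10 = 0
Total = 30240000

Number of surjections = 30240000


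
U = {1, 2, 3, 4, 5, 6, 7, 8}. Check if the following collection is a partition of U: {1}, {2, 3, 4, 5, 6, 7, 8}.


A partition requires: (1) non-empty parts, (2) pairwise disjoint, (3) union = U
Parts: {1}, {2, 3, 4, 5, 6, 7, 8}
Union of parts: {1, 2, 3, 4, 5, 6, 7, 8}
U = {1, 2, 3, 4, 5, 6, 7, 8}
All non-empty? True
Pairwise disjoint? True
Covers U? True

Yes, valid partition


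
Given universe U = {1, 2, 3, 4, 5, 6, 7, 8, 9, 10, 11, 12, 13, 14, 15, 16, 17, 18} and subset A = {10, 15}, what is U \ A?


Aᶜ = U \ A = elements in U but not in A
U = {1, 2, 3, 4, 5, 6, 7, 8, 9, 10, 11, 12, 13, 14, 15, 16, 17, 18}
A = {10, 15}
Aᶜ = {1, 2, 3, 4, 5, 6, 7, 8, 9, 11, 12, 13, 14, 16, 17, 18}

Aᶜ = {1, 2, 3, 4, 5, 6, 7, 8, 9, 11, 12, 13, 14, 16, 17, 18}


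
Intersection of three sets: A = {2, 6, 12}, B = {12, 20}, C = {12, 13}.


A ∩ B = {12}
(A ∩ B) ∩ C = {12}

A ∩ B ∩ C = {12}


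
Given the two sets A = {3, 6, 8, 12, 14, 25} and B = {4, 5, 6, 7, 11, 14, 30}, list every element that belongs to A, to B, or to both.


A ∪ B = all elements in A or B (or both)
A = {3, 6, 8, 12, 14, 25}
B = {4, 5, 6, 7, 11, 14, 30}
A ∪ B = {3, 4, 5, 6, 7, 8, 11, 12, 14, 25, 30}

A ∪ B = {3, 4, 5, 6, 7, 8, 11, 12, 14, 25, 30}


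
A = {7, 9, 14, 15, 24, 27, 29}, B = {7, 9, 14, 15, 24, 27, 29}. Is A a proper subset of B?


A ⊂ B requires: A ⊆ B AND A ≠ B.
A ⊆ B? Yes
A = B? Yes
A = B, so A is not a PROPER subset.

No, A is not a proper subset of B


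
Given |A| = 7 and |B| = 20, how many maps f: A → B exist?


Each of |A| = 7 inputs maps to any of |B| = 20 outputs.
# functions = |B|^|A| = 20^7
= 1280000000

Number of functions = 1280000000


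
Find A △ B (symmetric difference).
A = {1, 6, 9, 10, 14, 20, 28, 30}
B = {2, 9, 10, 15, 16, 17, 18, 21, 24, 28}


A △ B = (A \ B) ∪ (B \ A) = elements in exactly one of A or B
A \ B = {1, 6, 14, 20, 30}
B \ A = {2, 15, 16, 17, 18, 21, 24}
A △ B = {1, 2, 6, 14, 15, 16, 17, 18, 20, 21, 24, 30}

A △ B = {1, 2, 6, 14, 15, 16, 17, 18, 20, 21, 24, 30}


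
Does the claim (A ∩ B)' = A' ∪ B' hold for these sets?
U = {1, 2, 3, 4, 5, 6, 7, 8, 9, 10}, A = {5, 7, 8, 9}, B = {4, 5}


LHS: A ∩ B = {5}
(A ∩ B)' = U \ (A ∩ B) = {1, 2, 3, 4, 6, 7, 8, 9, 10}
A' = {1, 2, 3, 4, 6, 10}, B' = {1, 2, 3, 6, 7, 8, 9, 10}
Claimed RHS: A' ∪ B' = {1, 2, 3, 4, 6, 7, 8, 9, 10}
Identity is VALID: LHS = RHS = {1, 2, 3, 4, 6, 7, 8, 9, 10} ✓

Identity is valid. (A ∩ B)' = A' ∪ B' = {1, 2, 3, 4, 6, 7, 8, 9, 10}


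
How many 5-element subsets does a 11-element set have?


C(n,k) = n! / (k!(n-k)!)
C(11,5) = 11! / (5!6!)
= 462

C(11,5) = 462


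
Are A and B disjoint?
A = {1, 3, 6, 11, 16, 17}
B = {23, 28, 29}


Disjoint means A ∩ B = ∅.
A ∩ B = ∅
A ∩ B = ∅, so A and B are disjoint.

Yes, A and B are disjoint


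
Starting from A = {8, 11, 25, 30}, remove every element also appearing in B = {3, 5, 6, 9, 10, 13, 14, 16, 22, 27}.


A \ B = elements in A but not in B
A = {8, 11, 25, 30}
B = {3, 5, 6, 9, 10, 13, 14, 16, 22, 27}
Remove from A any elements in B
A \ B = {8, 11, 25, 30}

A \ B = {8, 11, 25, 30}


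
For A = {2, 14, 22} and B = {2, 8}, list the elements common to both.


A ∩ B = elements in both A and B
A = {2, 14, 22}
B = {2, 8}
A ∩ B = {2}

A ∩ B = {2}


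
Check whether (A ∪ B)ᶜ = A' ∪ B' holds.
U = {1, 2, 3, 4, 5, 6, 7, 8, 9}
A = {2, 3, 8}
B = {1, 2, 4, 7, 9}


LHS: A ∪ B = {1, 2, 3, 4, 7, 8, 9}
(A ∪ B)' = U \ (A ∪ B) = {5, 6}
A' = {1, 4, 5, 6, 7, 9}, B' = {3, 5, 6, 8}
Claimed RHS: A' ∪ B' = {1, 3, 4, 5, 6, 7, 8, 9}
Identity is INVALID: LHS = {5, 6} but the RHS claimed here equals {1, 3, 4, 5, 6, 7, 8, 9}. The correct form is (A ∪ B)' = A' ∩ B'.

Identity is invalid: (A ∪ B)' = {5, 6} but A' ∪ B' = {1, 3, 4, 5, 6, 7, 8, 9}. The correct De Morgan law is (A ∪ B)' = A' ∩ B'.


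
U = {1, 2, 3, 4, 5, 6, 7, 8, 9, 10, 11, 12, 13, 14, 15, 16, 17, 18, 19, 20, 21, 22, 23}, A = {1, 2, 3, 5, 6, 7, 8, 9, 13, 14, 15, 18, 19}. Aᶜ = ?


Aᶜ = U \ A = elements in U but not in A
U = {1, 2, 3, 4, 5, 6, 7, 8, 9, 10, 11, 12, 13, 14, 15, 16, 17, 18, 19, 20, 21, 22, 23}
A = {1, 2, 3, 5, 6, 7, 8, 9, 13, 14, 15, 18, 19}
Aᶜ = {4, 10, 11, 12, 16, 17, 20, 21, 22, 23}

Aᶜ = {4, 10, 11, 12, 16, 17, 20, 21, 22, 23}


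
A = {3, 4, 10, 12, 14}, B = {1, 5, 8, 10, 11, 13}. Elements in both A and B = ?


A = {3, 4, 10, 12, 14}
B = {1, 5, 8, 10, 11, 13}
Region: in both A and B
Elements: {10}

Elements in both A and B: {10}


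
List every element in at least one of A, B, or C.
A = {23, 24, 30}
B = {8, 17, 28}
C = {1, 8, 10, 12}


A ∪ B = {8, 17, 23, 24, 28, 30}
(A ∪ B) ∪ C = {1, 8, 10, 12, 17, 23, 24, 28, 30}

A ∪ B ∪ C = {1, 8, 10, 12, 17, 23, 24, 28, 30}


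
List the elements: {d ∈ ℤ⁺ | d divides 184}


Checking each candidate:
Condition: positive divisors of 184
Result = {1, 2, 4, 8, 23, 46, 92, 184}

{1, 2, 4, 8, 23, 46, 92, 184}


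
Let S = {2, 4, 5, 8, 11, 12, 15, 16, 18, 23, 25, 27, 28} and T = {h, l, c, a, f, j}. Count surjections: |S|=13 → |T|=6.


n = |S| = 13, k = |T| = 6. Surjections via inclusion-exclusion:
S(n,k) = Σ(-1)^i × C(k,i) × (k-i)^n, i=0 to k
i=0: (-1)^0×C(6,0)×6^13 = 13060694016
i=1: (-1)^1×C(6,1)×5^13 = -7324218750
i=2: (-1)^2×C(6,2)×4^13 = 1006632960
i=3: (-1)^3×C(6,3)×3^13 = -31886460
i=4: (-1)^4×C(6,4)×2^13 = 122880
i=5: (-1)^5×C(6,5)×1^13 = -6
i=6: (-1)^6×C(6,6)×0^13 = 0
Total = 6711344640

Number of surjections = 6711344640


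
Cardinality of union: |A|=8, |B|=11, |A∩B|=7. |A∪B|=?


|A ∪ B| = |A| + |B| - |A ∩ B|
= 8 + 11 - 7
= 12

|A ∪ B| = 12


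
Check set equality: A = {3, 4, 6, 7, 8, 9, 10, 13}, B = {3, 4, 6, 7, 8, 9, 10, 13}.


Two sets are equal iff they have exactly the same elements.
A = {3, 4, 6, 7, 8, 9, 10, 13}
B = {3, 4, 6, 7, 8, 9, 10, 13}
Same elements → A = B

Yes, A = B


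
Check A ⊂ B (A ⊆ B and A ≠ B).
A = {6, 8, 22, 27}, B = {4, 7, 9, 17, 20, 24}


A ⊂ B requires: A ⊆ B AND A ≠ B.
A ⊆ B? No
A ⊄ B, so A is not a proper subset.

No, A is not a proper subset of B


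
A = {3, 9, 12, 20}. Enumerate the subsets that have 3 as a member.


A subset of A contains 3 iff the remaining 3 elements form any subset of A \ {3}.
Count: 2^(n-1) = 2^3 = 8
Subsets containing 3: {3}, {3, 9}, {3, 12}, {3, 20}, {3, 9, 12}, {3, 9, 20}, {3, 12, 20}, {3, 9, 12, 20}

Subsets containing 3 (8 total): {3}, {3, 9}, {3, 12}, {3, 20}, {3, 9, 12}, {3, 9, 20}, {3, 12, 20}, {3, 9, 12, 20}


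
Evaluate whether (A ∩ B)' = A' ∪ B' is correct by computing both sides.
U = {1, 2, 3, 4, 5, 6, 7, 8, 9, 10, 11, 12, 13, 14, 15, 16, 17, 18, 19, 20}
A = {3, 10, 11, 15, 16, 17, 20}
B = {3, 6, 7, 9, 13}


LHS: A ∩ B = {3}
(A ∩ B)' = U \ (A ∩ B) = {1, 2, 4, 5, 6, 7, 8, 9, 10, 11, 12, 13, 14, 15, 16, 17, 18, 19, 20}
A' = {1, 2, 4, 5, 6, 7, 8, 9, 12, 13, 14, 18, 19}, B' = {1, 2, 4, 5, 8, 10, 11, 12, 14, 15, 16, 17, 18, 19, 20}
Claimed RHS: A' ∪ B' = {1, 2, 4, 5, 6, 7, 8, 9, 10, 11, 12, 13, 14, 15, 16, 17, 18, 19, 20}
Identity is VALID: LHS = RHS = {1, 2, 4, 5, 6, 7, 8, 9, 10, 11, 12, 13, 14, 15, 16, 17, 18, 19, 20} ✓

Identity is valid. (A ∩ B)' = A' ∪ B' = {1, 2, 4, 5, 6, 7, 8, 9, 10, 11, 12, 13, 14, 15, 16, 17, 18, 19, 20}


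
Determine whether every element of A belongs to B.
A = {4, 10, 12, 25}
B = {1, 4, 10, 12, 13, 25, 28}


A ⊆ B means every element of A is in B.
All elements of A are in B.
So A ⊆ B.

Yes, A ⊆ B


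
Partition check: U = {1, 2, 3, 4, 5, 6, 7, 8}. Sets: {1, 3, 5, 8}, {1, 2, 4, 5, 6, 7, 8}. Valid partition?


A partition requires: (1) non-empty parts, (2) pairwise disjoint, (3) union = U
Parts: {1, 3, 5, 8}, {1, 2, 4, 5, 6, 7, 8}
Union of parts: {1, 2, 3, 4, 5, 6, 7, 8}
U = {1, 2, 3, 4, 5, 6, 7, 8}
All non-empty? True
Pairwise disjoint? False
Covers U? True

No, not a valid partition


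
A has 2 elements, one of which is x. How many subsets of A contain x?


Subsets of A containing x correspond to subsets of A \ {x}, which has 1 elements.
Count = 2^(n-1) = 2^1
= 2

Number of subsets containing x = 2


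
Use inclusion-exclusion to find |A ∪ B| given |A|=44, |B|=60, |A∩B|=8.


|A ∪ B| = |A| + |B| - |A ∩ B|
= 44 + 60 - 8
= 96

|A ∪ B| = 96


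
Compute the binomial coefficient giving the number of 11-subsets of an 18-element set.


C(n,k) = n! / (k!(n-k)!)
C(18,11) = 18! / (11!7!)
= 31824

C(18,11) = 31824


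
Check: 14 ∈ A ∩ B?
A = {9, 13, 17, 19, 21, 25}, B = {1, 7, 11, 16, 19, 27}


A = {9, 13, 17, 19, 21, 25}, B = {1, 7, 11, 16, 19, 27}
A ∩ B = elements in both A and B
A ∩ B = {19}
Checking if 14 ∈ A ∩ B
14 is not in A ∩ B → False

14 ∉ A ∩ B


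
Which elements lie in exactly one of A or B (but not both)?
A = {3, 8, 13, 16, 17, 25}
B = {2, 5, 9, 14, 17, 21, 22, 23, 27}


A △ B = (A \ B) ∪ (B \ A) = elements in exactly one of A or B
A \ B = {3, 8, 13, 16, 25}
B \ A = {2, 5, 9, 14, 21, 22, 23, 27}
A △ B = {2, 3, 5, 8, 9, 13, 14, 16, 21, 22, 23, 25, 27}

A △ B = {2, 3, 5, 8, 9, 13, 14, 16, 21, 22, 23, 25, 27}


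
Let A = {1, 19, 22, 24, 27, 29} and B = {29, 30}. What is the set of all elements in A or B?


A ∪ B = all elements in A or B (or both)
A = {1, 19, 22, 24, 27, 29}
B = {29, 30}
A ∪ B = {1, 19, 22, 24, 27, 29, 30}

A ∪ B = {1, 19, 22, 24, 27, 29, 30}


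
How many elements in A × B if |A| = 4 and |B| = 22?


|A × B| = |A| × |B|
= 4 × 22
= 88

|A × B| = 88


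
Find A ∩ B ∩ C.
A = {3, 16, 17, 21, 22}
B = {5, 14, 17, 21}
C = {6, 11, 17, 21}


A ∩ B = {17, 21}
(A ∩ B) ∩ C = {17, 21}

A ∩ B ∩ C = {17, 21}


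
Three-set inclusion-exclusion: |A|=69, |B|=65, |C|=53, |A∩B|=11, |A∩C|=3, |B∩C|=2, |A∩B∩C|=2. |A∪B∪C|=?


|A∪B∪C| = |A|+|B|+|C| - |A∩B|-|A∩C|-|B∩C| + |A∩B∩C|
= 69+65+53 - 11-3-2 + 2
= 187 - 16 + 2
= 173

|A ∪ B ∪ C| = 173


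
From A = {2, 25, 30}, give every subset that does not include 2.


A subset of A that omits 2 is a subset of A \ {2}, so there are 2^(n-1) = 2^2 = 4 of them.
Subsets excluding 2: ∅, {25}, {30}, {25, 30}

Subsets excluding 2 (4 total): ∅, {25}, {30}, {25, 30}


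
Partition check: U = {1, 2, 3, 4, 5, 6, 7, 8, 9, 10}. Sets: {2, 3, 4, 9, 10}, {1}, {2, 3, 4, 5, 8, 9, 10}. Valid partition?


A partition requires: (1) non-empty parts, (2) pairwise disjoint, (3) union = U
Parts: {2, 3, 4, 9, 10}, {1}, {2, 3, 4, 5, 8, 9, 10}
Union of parts: {1, 2, 3, 4, 5, 8, 9, 10}
U = {1, 2, 3, 4, 5, 6, 7, 8, 9, 10}
All non-empty? True
Pairwise disjoint? False
Covers U? False

No, not a valid partition


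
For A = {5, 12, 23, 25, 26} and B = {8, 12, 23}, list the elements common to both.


A ∩ B = elements in both A and B
A = {5, 12, 23, 25, 26}
B = {8, 12, 23}
A ∩ B = {12, 23}

A ∩ B = {12, 23}


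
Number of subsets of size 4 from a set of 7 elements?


C(n,k) = n! / (k!(n-k)!)
C(7,4) = 7! / (4!3!)
= 35

C(7,4) = 35


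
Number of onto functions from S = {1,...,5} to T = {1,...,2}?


n = |S| = 5, k = |T| = 2. Surjections via inclusion-exclusion:
S(n,k) = Σ(-1)^i × C(k,i) × (k-i)^n, i=0 to k
i=0: (-1)^0×C(2,0)×2^5 = 32
i=1: (-1)^1×C(2,1)×1^5 = -2
i=2: (-1)^2×C(2,2)×0^5 = 0
Total = 30

Number of surjections = 30


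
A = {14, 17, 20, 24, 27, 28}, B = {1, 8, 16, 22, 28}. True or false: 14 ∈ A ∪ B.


A = {14, 17, 20, 24, 27, 28}, B = {1, 8, 16, 22, 28}
A ∪ B = all elements in A or B
A ∪ B = {1, 8, 14, 16, 17, 20, 22, 24, 27, 28}
Checking if 14 ∈ A ∪ B
14 is in A ∪ B → True

14 ∈ A ∪ B


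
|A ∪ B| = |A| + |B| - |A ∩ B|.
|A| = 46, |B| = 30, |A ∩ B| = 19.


|A ∪ B| = |A| + |B| - |A ∩ B|
= 46 + 30 - 19
= 57

|A ∪ B| = 57


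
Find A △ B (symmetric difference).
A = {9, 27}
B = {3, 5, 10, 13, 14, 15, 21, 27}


A △ B = (A \ B) ∪ (B \ A) = elements in exactly one of A or B
A \ B = {9}
B \ A = {3, 5, 10, 13, 14, 15, 21}
A △ B = {3, 5, 9, 10, 13, 14, 15, 21}

A △ B = {3, 5, 9, 10, 13, 14, 15, 21}


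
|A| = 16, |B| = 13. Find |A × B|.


|A × B| = |A| × |B|
= 16 × 13
= 208

|A × B| = 208


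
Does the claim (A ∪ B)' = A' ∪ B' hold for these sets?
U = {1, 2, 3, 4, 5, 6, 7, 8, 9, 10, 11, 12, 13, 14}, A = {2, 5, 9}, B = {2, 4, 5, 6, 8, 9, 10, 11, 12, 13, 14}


LHS: A ∪ B = {2, 4, 5, 6, 8, 9, 10, 11, 12, 13, 14}
(A ∪ B)' = U \ (A ∪ B) = {1, 3, 7}
A' = {1, 3, 4, 6, 7, 8, 10, 11, 12, 13, 14}, B' = {1, 3, 7}
Claimed RHS: A' ∪ B' = {1, 3, 4, 6, 7, 8, 10, 11, 12, 13, 14}
Identity is INVALID: LHS = {1, 3, 7} but the RHS claimed here equals {1, 3, 4, 6, 7, 8, 10, 11, 12, 13, 14}. The correct form is (A ∪ B)' = A' ∩ B'.

Identity is invalid: (A ∪ B)' = {1, 3, 7} but A' ∪ B' = {1, 3, 4, 6, 7, 8, 10, 11, 12, 13, 14}. The correct De Morgan law is (A ∪ B)' = A' ∩ B'.


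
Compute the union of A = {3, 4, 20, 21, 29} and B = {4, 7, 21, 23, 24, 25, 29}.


A ∪ B = all elements in A or B (or both)
A = {3, 4, 20, 21, 29}
B = {4, 7, 21, 23, 24, 25, 29}
A ∪ B = {3, 4, 7, 20, 21, 23, 24, 25, 29}

A ∪ B = {3, 4, 7, 20, 21, 23, 24, 25, 29}


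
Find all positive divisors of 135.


Checking each candidate:
Condition: positive divisors of 135
Result = {1, 3, 5, 9, 15, 27, 45, 135}

{1, 3, 5, 9, 15, 27, 45, 135}


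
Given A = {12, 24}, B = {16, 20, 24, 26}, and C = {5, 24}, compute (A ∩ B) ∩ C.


A ∩ B = {24}
(A ∩ B) ∩ C = {24}

A ∩ B ∩ C = {24}


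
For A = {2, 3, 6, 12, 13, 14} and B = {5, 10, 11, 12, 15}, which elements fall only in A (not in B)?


A = {2, 3, 6, 12, 13, 14}
B = {5, 10, 11, 12, 15}
Region: only in A (not in B)
Elements: {2, 3, 6, 13, 14}

Elements only in A (not in B): {2, 3, 6, 13, 14}


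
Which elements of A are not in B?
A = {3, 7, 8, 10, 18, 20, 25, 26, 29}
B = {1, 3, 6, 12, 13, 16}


A \ B = elements in A but not in B
A = {3, 7, 8, 10, 18, 20, 25, 26, 29}
B = {1, 3, 6, 12, 13, 16}
Remove from A any elements in B
A \ B = {7, 8, 10, 18, 20, 25, 26, 29}

A \ B = {7, 8, 10, 18, 20, 25, 26, 29}


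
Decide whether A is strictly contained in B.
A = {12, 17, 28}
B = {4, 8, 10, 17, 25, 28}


A ⊂ B requires: A ⊆ B AND A ≠ B.
A ⊆ B? No
A ⊄ B, so A is not a proper subset.

No, A is not a proper subset of B


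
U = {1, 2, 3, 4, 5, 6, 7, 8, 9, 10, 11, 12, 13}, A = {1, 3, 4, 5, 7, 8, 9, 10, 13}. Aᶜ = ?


Aᶜ = U \ A = elements in U but not in A
U = {1, 2, 3, 4, 5, 6, 7, 8, 9, 10, 11, 12, 13}
A = {1, 3, 4, 5, 7, 8, 9, 10, 13}
Aᶜ = {2, 6, 11, 12}

Aᶜ = {2, 6, 11, 12}


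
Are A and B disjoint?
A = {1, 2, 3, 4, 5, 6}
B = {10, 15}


Disjoint means A ∩ B = ∅.
A ∩ B = ∅
A ∩ B = ∅, so A and B are disjoint.

Yes, A and B are disjoint


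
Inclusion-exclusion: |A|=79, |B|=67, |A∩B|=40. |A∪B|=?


|A ∪ B| = |A| + |B| - |A ∩ B|
= 79 + 67 - 40
= 106

|A ∪ B| = 106


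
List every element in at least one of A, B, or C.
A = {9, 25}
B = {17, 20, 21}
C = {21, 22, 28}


A ∪ B = {9, 17, 20, 21, 25}
(A ∪ B) ∪ C = {9, 17, 20, 21, 22, 25, 28}

A ∪ B ∪ C = {9, 17, 20, 21, 22, 25, 28}


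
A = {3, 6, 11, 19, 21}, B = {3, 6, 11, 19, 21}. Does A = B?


Two sets are equal iff they have exactly the same elements.
A = {3, 6, 11, 19, 21}
B = {3, 6, 11, 19, 21}
Same elements → A = B

Yes, A = B


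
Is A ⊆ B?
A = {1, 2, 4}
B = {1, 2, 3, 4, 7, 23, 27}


A ⊆ B means every element of A is in B.
All elements of A are in B.
So A ⊆ B.

Yes, A ⊆ B


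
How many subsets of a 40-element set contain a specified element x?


Subsets of A containing x correspond to subsets of A \ {x}, which has 39 elements.
Count = 2^(n-1) = 2^39
= 549755813888

Number of subsets containing x = 549755813888


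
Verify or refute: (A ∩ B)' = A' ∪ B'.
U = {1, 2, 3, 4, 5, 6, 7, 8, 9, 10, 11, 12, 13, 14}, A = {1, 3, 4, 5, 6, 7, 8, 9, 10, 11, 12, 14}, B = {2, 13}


LHS: A ∩ B = ∅
(A ∩ B)' = U \ (A ∩ B) = {1, 2, 3, 4, 5, 6, 7, 8, 9, 10, 11, 12, 13, 14}
A' = {2, 13}, B' = {1, 3, 4, 5, 6, 7, 8, 9, 10, 11, 12, 14}
Claimed RHS: A' ∪ B' = {1, 2, 3, 4, 5, 6, 7, 8, 9, 10, 11, 12, 13, 14}
Identity is VALID: LHS = RHS = {1, 2, 3, 4, 5, 6, 7, 8, 9, 10, 11, 12, 13, 14} ✓

Identity is valid. (A ∩ B)' = A' ∪ B' = {1, 2, 3, 4, 5, 6, 7, 8, 9, 10, 11, 12, 13, 14}


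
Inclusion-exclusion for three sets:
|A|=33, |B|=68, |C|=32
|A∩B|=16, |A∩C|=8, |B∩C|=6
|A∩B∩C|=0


|A∪B∪C| = |A|+|B|+|C| - |A∩B|-|A∩C|-|B∩C| + |A∩B∩C|
= 33+68+32 - 16-8-6 + 0
= 133 - 30 + 0
= 103

|A ∪ B ∪ C| = 103


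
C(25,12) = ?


C(n,k) = n! / (k!(n-k)!)
C(25,12) = 25! / (12!13!)
= 5200300

C(25,12) = 5200300


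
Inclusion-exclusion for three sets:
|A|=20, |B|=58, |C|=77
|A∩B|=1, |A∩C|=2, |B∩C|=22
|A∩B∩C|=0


|A∪B∪C| = |A|+|B|+|C| - |A∩B|-|A∩C|-|B∩C| + |A∩B∩C|
= 20+58+77 - 1-2-22 + 0
= 155 - 25 + 0
= 130

|A ∪ B ∪ C| = 130


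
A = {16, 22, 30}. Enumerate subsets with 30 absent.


A subset of A that omits 30 is a subset of A \ {30}, so there are 2^(n-1) = 2^2 = 4 of them.
Subsets excluding 30: ∅, {16}, {22}, {16, 22}

Subsets excluding 30 (4 total): ∅, {16}, {22}, {16, 22}


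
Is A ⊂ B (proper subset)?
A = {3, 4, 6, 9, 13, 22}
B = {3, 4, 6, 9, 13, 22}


A ⊂ B requires: A ⊆ B AND A ≠ B.
A ⊆ B? Yes
A = B? Yes
A = B, so A is not a PROPER subset.

No, A is not a proper subset of B


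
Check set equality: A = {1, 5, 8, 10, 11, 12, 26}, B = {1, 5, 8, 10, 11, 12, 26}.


Two sets are equal iff they have exactly the same elements.
A = {1, 5, 8, 10, 11, 12, 26}
B = {1, 5, 8, 10, 11, 12, 26}
Same elements → A = B

Yes, A = B


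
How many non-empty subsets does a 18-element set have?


Total subsets = 2^n = 2^18 = 262144
Non-empty subsets exclude the empty set: 2^n - 1
= 262144 - 1
= 262143

Number of non-empty subsets = 262143


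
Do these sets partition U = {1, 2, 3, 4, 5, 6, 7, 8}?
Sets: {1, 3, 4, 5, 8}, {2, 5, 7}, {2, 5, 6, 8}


A partition requires: (1) non-empty parts, (2) pairwise disjoint, (3) union = U
Parts: {1, 3, 4, 5, 8}, {2, 5, 7}, {2, 5, 6, 8}
Union of parts: {1, 2, 3, 4, 5, 6, 7, 8}
U = {1, 2, 3, 4, 5, 6, 7, 8}
All non-empty? True
Pairwise disjoint? False
Covers U? True

No, not a valid partition


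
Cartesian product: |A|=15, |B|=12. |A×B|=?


|A × B| = |A| × |B|
= 15 × 12
= 180

|A × B| = 180


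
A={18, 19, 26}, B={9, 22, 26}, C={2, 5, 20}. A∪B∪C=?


A ∪ B = {9, 18, 19, 22, 26}
(A ∪ B) ∪ C = {2, 5, 9, 18, 19, 20, 22, 26}

A ∪ B ∪ C = {2, 5, 9, 18, 19, 20, 22, 26}


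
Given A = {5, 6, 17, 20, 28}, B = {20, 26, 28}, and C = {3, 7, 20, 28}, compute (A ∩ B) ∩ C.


A ∩ B = {20, 28}
(A ∩ B) ∩ C = {20, 28}

A ∩ B ∩ C = {20, 28}


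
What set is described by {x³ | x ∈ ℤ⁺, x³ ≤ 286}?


Checking each candidate:
Condition: positive perfect cubes ≤ 286
Result = {1, 8, 27, 64, 125, 216}

{1, 8, 27, 64, 125, 216}


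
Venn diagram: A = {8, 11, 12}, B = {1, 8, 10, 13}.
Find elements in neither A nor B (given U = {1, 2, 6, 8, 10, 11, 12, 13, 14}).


A = {8, 11, 12}
B = {1, 8, 10, 13}
Region: in neither A nor B (given U = {1, 2, 6, 8, 10, 11, 12, 13, 14})
Elements: {2, 6, 14}

Elements in neither A nor B (given U = {1, 2, 6, 8, 10, 11, 12, 13, 14}): {2, 6, 14}


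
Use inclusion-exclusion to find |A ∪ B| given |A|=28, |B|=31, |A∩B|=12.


|A ∪ B| = |A| + |B| - |A ∩ B|
= 28 + 31 - 12
= 47

|A ∪ B| = 47


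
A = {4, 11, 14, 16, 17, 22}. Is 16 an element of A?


A = {4, 11, 14, 16, 17, 22}
Checking if 16 is in A
16 is in A → True

16 ∈ A


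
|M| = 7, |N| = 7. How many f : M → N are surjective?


n = |M| = 7, k = |N| = 7. Surjections via inclusion-exclusion:
S(n,k) = Σ(-1)^i × C(k,i) × (k-i)^n, i=0 to k
i=0: (-1)^0×C(7,0)×7^7 = 823543
i=1: (-1)^1×C(7,1)×6^7 = -1959552
i=2: (-1)^2×C(7,2)×5^7 = 1640625
i=3: (-1)^3×C(7,3)×4^7 = -573440
i=4: (-1)^4×C(7,4)×3^7 = 76545
i=5: (-1)^5×C(7,5)×2^7 = -2688
i=6: (-1)^6×C(7,6)×1^7 = 7
i=7: (-1)^7×C(7,7)×0^7 = 0
Total = 5040

Number of surjections = 5040


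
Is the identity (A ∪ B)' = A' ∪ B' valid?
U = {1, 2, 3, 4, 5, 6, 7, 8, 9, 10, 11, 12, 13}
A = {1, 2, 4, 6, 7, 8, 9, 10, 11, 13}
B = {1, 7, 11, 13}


LHS: A ∪ B = {1, 2, 4, 6, 7, 8, 9, 10, 11, 13}
(A ∪ B)' = U \ (A ∪ B) = {3, 5, 12}
A' = {3, 5, 12}, B' = {2, 3, 4, 5, 6, 8, 9, 10, 12}
Claimed RHS: A' ∪ B' = {2, 3, 4, 5, 6, 8, 9, 10, 12}
Identity is INVALID: LHS = {3, 5, 12} but the RHS claimed here equals {2, 3, 4, 5, 6, 8, 9, 10, 12}. The correct form is (A ∪ B)' = A' ∩ B'.

Identity is invalid: (A ∪ B)' = {3, 5, 12} but A' ∪ B' = {2, 3, 4, 5, 6, 8, 9, 10, 12}. The correct De Morgan law is (A ∪ B)' = A' ∩ B'.


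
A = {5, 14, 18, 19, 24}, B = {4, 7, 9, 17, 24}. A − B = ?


A \ B = elements in A but not in B
A = {5, 14, 18, 19, 24}
B = {4, 7, 9, 17, 24}
Remove from A any elements in B
A \ B = {5, 14, 18, 19}

A \ B = {5, 14, 18, 19}


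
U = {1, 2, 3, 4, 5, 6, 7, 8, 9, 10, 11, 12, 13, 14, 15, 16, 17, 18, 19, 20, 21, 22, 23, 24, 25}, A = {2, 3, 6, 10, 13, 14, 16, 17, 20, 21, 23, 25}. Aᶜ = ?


Aᶜ = U \ A = elements in U but not in A
U = {1, 2, 3, 4, 5, 6, 7, 8, 9, 10, 11, 12, 13, 14, 15, 16, 17, 18, 19, 20, 21, 22, 23, 24, 25}
A = {2, 3, 6, 10, 13, 14, 16, 17, 20, 21, 23, 25}
Aᶜ = {1, 4, 5, 7, 8, 9, 11, 12, 15, 18, 19, 22, 24}

Aᶜ = {1, 4, 5, 7, 8, 9, 11, 12, 15, 18, 19, 22, 24}


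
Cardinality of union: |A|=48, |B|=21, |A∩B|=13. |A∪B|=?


|A ∪ B| = |A| + |B| - |A ∩ B|
= 48 + 21 - 13
= 56

|A ∪ B| = 56


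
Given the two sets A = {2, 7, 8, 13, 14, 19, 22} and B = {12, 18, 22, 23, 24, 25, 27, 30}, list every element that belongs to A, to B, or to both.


A ∪ B = all elements in A or B (or both)
A = {2, 7, 8, 13, 14, 19, 22}
B = {12, 18, 22, 23, 24, 25, 27, 30}
A ∪ B = {2, 7, 8, 12, 13, 14, 18, 19, 22, 23, 24, 25, 27, 30}

A ∪ B = {2, 7, 8, 12, 13, 14, 18, 19, 22, 23, 24, 25, 27, 30}


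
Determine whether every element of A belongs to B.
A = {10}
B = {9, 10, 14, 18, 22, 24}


A ⊆ B means every element of A is in B.
All elements of A are in B.
So A ⊆ B.

Yes, A ⊆ B


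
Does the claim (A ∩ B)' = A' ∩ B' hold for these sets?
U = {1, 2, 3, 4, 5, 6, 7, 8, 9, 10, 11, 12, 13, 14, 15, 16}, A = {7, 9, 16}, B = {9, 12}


LHS: A ∩ B = {9}
(A ∩ B)' = U \ (A ∩ B) = {1, 2, 3, 4, 5, 6, 7, 8, 10, 11, 12, 13, 14, 15, 16}
A' = {1, 2, 3, 4, 5, 6, 8, 10, 11, 12, 13, 14, 15}, B' = {1, 2, 3, 4, 5, 6, 7, 8, 10, 11, 13, 14, 15, 16}
Claimed RHS: A' ∩ B' = {1, 2, 3, 4, 5, 6, 8, 10, 11, 13, 14, 15}
Identity is INVALID: LHS = {1, 2, 3, 4, 5, 6, 7, 8, 10, 11, 12, 13, 14, 15, 16} but the RHS claimed here equals {1, 2, 3, 4, 5, 6, 8, 10, 11, 13, 14, 15}. The correct form is (A ∩ B)' = A' ∪ B'.

Identity is invalid: (A ∩ B)' = {1, 2, 3, 4, 5, 6, 7, 8, 10, 11, 12, 13, 14, 15, 16} but A' ∩ B' = {1, 2, 3, 4, 5, 6, 8, 10, 11, 13, 14, 15}. The correct De Morgan law is (A ∩ B)' = A' ∪ B'.


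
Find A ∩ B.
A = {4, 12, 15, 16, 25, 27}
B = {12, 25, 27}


A ∩ B = elements in both A and B
A = {4, 12, 15, 16, 25, 27}
B = {12, 25, 27}
A ∩ B = {12, 25, 27}

A ∩ B = {12, 25, 27}


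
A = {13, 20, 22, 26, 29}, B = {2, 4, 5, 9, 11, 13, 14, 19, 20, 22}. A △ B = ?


A △ B = (A \ B) ∪ (B \ A) = elements in exactly one of A or B
A \ B = {26, 29}
B \ A = {2, 4, 5, 9, 11, 14, 19}
A △ B = {2, 4, 5, 9, 11, 14, 19, 26, 29}

A △ B = {2, 4, 5, 9, 11, 14, 19, 26, 29}


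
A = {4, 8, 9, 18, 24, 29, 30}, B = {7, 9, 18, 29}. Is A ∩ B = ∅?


Disjoint means A ∩ B = ∅.
A ∩ B = {9, 18, 29}
A ∩ B ≠ ∅, so A and B are NOT disjoint.

No, A and B are not disjoint (A ∩ B = {9, 18, 29})


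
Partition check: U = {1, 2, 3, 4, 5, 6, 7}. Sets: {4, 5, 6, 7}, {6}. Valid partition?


A partition requires: (1) non-empty parts, (2) pairwise disjoint, (3) union = U
Parts: {4, 5, 6, 7}, {6}
Union of parts: {4, 5, 6, 7}
U = {1, 2, 3, 4, 5, 6, 7}
All non-empty? True
Pairwise disjoint? False
Covers U? False

No, not a valid partition


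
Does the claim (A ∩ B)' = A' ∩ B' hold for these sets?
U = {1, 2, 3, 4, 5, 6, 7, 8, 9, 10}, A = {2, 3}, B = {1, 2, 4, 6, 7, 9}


LHS: A ∩ B = {2}
(A ∩ B)' = U \ (A ∩ B) = {1, 3, 4, 5, 6, 7, 8, 9, 10}
A' = {1, 4, 5, 6, 7, 8, 9, 10}, B' = {3, 5, 8, 10}
Claimed RHS: A' ∩ B' = {5, 8, 10}
Identity is INVALID: LHS = {1, 3, 4, 5, 6, 7, 8, 9, 10} but the RHS claimed here equals {5, 8, 10}. The correct form is (A ∩ B)' = A' ∪ B'.

Identity is invalid: (A ∩ B)' = {1, 3, 4, 5, 6, 7, 8, 9, 10} but A' ∩ B' = {5, 8, 10}. The correct De Morgan law is (A ∩ B)' = A' ∪ B'.


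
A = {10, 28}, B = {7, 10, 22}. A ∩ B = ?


A ∩ B = elements in both A and B
A = {10, 28}
B = {7, 10, 22}
A ∩ B = {10}

A ∩ B = {10}


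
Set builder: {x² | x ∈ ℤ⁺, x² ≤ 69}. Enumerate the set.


Checking each candidate:
Condition: positive perfect squares ≤ 69
Result = {1, 4, 9, 16, 25, 36, 49, 64}

{1, 4, 9, 16, 25, 36, 49, 64}


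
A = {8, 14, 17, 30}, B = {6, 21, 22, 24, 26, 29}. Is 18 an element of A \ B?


A = {8, 14, 17, 30}, B = {6, 21, 22, 24, 26, 29}
A \ B = elements in A but not in B
A \ B = {8, 14, 17, 30}
Checking if 18 ∈ A \ B
18 is not in A \ B → False

18 ∉ A \ B


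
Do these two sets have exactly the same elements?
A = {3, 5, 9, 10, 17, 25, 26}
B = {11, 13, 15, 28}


Two sets are equal iff they have exactly the same elements.
A = {3, 5, 9, 10, 17, 25, 26}
B = {11, 13, 15, 28}
Differences: {3, 5, 9, 10, 11, 13, 15, 17, 25, 26, 28}
A ≠ B

No, A ≠ B


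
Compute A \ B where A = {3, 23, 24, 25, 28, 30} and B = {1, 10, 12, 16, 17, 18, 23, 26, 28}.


A \ B = elements in A but not in B
A = {3, 23, 24, 25, 28, 30}
B = {1, 10, 12, 16, 17, 18, 23, 26, 28}
Remove from A any elements in B
A \ B = {3, 24, 25, 30}

A \ B = {3, 24, 25, 30}


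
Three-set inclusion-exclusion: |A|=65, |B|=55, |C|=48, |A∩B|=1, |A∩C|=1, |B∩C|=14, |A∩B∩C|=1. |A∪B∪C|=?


|A∪B∪C| = |A|+|B|+|C| - |A∩B|-|A∩C|-|B∩C| + |A∩B∩C|
= 65+55+48 - 1-1-14 + 1
= 168 - 16 + 1
= 153

|A ∪ B ∪ C| = 153
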